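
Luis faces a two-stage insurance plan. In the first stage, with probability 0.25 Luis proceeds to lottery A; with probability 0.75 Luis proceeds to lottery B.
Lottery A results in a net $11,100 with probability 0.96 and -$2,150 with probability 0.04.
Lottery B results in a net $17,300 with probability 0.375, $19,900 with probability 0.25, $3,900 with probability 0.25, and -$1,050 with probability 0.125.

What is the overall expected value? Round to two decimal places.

$11,872.19

EV(A) = 0.96 × 11100 + 0.04 × (-2150) = 10656 − 86 = 10570
EV(B) = 0.375 × 17300 + 0.25 × 19900 + 0.25 × 3900 + 0.125 × (-1050) = 6487.5 + 4975 + 975 − 131.25 = 12306.25
Overall = 0.25 × 10570 + 0.75 × 12306.25 = 2642.5 + 9229.6875 = 11872.1875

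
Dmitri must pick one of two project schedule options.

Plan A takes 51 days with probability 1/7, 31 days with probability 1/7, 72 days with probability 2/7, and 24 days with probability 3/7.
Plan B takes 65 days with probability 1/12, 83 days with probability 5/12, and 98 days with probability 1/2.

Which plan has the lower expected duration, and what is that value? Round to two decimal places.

Plan A = 1/7 × 51 + 1/7 × 31 + 2/7 × 72 + 3/7 × 24 = 7.2857 + 4.4286 + 20.5714 + 10.2857 = 42.5714
Plan B = 1/12 × 65 + 5/12 × 83 + 1/2 × 98 = 5.4167 + 34.5833 + 49 = 89

Plan A (42.57 days)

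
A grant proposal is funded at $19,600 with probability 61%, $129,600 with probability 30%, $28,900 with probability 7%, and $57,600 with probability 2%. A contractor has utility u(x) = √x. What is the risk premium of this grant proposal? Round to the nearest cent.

$9,868.99

E[u] = 0.61·√19600 + 0.3·√129600 + 0.07·√28900 + 0.02·√57600 = 0.61·140 + 0.3·360 + 0.07·170 + 0.02·240 = 210.1
CE = (210.1)² = 44142.01
Risk premium = EV − CE = 54011 − 44142.01 = 9868.99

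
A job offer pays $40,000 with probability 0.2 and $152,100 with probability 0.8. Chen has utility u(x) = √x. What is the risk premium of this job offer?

$5,776

E[u] = 0.2·√40000 + 0.8·√152100 = 0.2·200 + 0.8·390 = 352
CE = (352)² = 123904
Risk premium = EV − CE = 129680 − 123904 = 5776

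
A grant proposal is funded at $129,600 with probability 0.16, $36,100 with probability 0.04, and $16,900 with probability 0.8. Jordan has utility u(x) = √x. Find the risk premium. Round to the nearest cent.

E[u] = 0.16·√129600 + 0.04·√36100 + 0.8·√16900 = 0.16·360 + 0.04·190 + 0.8·130 = 169.2
CE = (169.2)² = 28628.64
Risk premium = EV − CE = 35700 − 28628.64 = 7071.36

$7,071.36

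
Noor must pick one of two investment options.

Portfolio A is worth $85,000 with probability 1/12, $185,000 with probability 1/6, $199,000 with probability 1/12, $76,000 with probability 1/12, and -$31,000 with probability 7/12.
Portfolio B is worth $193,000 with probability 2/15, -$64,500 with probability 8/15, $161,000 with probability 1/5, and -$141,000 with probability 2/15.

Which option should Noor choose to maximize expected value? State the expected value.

Portfolio A = 1/12 × 85000 + 1/6 × 185000 + 1/12 × 199000 + 1/12 × 76000 + 7/12 × (-31000) = 7083.3333 + 30833.3333 + 16583.3333 + 6333.3333 − 18083.3333 = 42750
Portfolio B = 2/15 × 193000 + 8/15 × (-64500) + 1/5 × 161000 + 2/15 × (-141000) = 25733.3333 − 34400 + 32200 − 18800 = 4733.3333

Portfolio A ($42,750)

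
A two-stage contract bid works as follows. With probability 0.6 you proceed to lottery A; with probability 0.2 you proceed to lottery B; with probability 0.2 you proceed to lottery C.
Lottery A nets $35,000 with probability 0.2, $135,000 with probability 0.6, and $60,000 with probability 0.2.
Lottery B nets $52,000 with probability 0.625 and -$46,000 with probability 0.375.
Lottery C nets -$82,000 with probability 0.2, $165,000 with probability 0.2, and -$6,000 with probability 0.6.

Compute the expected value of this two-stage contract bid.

EV(A) = 0.2 × 35000 + 0.6 × 135000 + 0.2 × 60000 = 7000 + 81000 + 12000 = 100000
EV(B) = 0.625 × 52000 + 0.375 × (-46000) = 32500 − 17250 = 15250
EV(C) = 0.2 × (-82000) + 0.2 × 165000 + 0.6 × (-6000) = -16400 + 33000 − 3600 = 13000
Overall = 0.6 × 100000 + 0.2 × 15250 + 0.2 × 13000 = 60000 + 3050 + 2600 = 65650

$65,650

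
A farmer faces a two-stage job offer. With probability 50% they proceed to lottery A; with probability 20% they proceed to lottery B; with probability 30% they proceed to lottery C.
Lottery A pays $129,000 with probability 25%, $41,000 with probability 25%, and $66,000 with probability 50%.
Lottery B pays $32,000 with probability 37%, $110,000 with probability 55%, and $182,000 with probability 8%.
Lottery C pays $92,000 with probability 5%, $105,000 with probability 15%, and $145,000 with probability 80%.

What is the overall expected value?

$96,035

EV(A) = 0.25 × 129000 + 0.25 × 41000 + 0.5 × 66000 = 32250 + 10250 + 33000 = 75500
EV(B) = 0.37 × 32000 + 0.55 × 110000 + 0.08 × 182000 = 11840 + 60500 + 14560 = 86900
EV(C) = 0.05 × 92000 + 0.15 × 105000 + 0.8 × 145000 = 4600 + 15750 + 116000 = 136350
Overall = 0.5 × 75500 + 0.2 × 86900 + 0.3 × 136350 = 37750 + 17380 + 40905 = 96035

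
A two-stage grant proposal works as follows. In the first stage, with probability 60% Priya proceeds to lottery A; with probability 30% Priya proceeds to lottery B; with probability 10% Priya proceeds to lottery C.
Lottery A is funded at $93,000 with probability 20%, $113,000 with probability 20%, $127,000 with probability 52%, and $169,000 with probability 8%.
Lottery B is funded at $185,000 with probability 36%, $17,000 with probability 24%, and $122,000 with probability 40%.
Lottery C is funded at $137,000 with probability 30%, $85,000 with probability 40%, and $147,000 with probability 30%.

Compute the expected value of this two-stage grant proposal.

$120,220

EV(A) = 0.2 × 93000 + 0.2 × 113000 + 0.52 × 127000 + 0.08 × 169000 = 18600 + 22600 + 66040 + 13520 = 120760
EV(B) = 0.36 × 185000 + 0.24 × 17000 + 0.4 × 122000 = 66600 + 4080 + 48800 = 119480
EV(C) = 0.3 × 137000 + 0.4 × 85000 + 0.3 × 147000 = 41100 + 34000 + 44100 = 119200
Overall = 0.6 × 120760 + 0.3 × 119480 + 0.1 × 119200 = 72456 + 35844 + 11920 = 120220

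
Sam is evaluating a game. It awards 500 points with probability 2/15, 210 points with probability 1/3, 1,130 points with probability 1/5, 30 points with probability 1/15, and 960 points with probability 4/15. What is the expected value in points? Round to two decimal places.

620.67 points

EV = 2/15 × 500 + 1/3 × 210 + 1/5 × 1130 + 1/15 × 30 + 4/15 × 960 = 66.6667 + 70 + 226 + 2 + 256 = 620.6667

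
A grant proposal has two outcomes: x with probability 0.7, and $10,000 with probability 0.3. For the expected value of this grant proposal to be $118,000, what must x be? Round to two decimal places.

0.7·x + 0.3·10000 = 118000
0.7·x = 118000 − 3000 = 115000
x = 115000 / 0.7 = 164285.7143

x = $164,285.71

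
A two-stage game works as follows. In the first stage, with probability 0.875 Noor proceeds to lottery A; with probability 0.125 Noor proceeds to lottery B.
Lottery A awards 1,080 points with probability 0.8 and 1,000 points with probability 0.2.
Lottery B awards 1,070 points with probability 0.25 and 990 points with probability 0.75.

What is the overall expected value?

1057.25 points

EV(A) = 0.8 × 1080 + 0.2 × 1000 = 864 + 200 = 1064
EV(B) = 0.25 × 1070 + 0.75 × 990 = 267.5 + 742.5 = 1010
Overall = 0.875 × 1064 + 0.125 × 1010 = 931 + 126.25 = 1057.25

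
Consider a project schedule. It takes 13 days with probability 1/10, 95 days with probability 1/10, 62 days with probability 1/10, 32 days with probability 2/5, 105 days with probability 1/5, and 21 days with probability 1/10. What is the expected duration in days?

52.9 days

EV = 1/10 × 13 + 1/10 × 95 + 1/10 × 62 + 2/5 × 32 + 1/5 × 105 + 1/10 × 21 = 1.3 + 9.5 + 6.2 + 12.8 + 21 + 2.1 = 52.9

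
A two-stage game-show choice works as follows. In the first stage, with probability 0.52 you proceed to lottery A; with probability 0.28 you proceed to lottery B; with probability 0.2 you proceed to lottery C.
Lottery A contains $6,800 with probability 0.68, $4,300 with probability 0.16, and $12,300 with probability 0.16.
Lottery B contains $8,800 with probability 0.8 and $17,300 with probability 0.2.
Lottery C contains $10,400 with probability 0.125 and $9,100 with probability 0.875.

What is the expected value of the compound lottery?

$8,578.10

EV(A) = 0.68 × 6800 + 0.16 × 4300 + 0.16 × 12300 = 4624 + 688 + 1968 = 7280
EV(B) = 0.8 × 8800 + 0.2 × 17300 = 7040 + 3460 = 10500
EV(C) = 0.125 × 10400 + 0.875 × 9100 = 1300 + 7962.5 = 9262.5
Overall = 0.52 × 7280 + 0.28 × 10500 + 0.2 × 9262.5 = 3785.6 + 2940 + 1852.5 = 8578.1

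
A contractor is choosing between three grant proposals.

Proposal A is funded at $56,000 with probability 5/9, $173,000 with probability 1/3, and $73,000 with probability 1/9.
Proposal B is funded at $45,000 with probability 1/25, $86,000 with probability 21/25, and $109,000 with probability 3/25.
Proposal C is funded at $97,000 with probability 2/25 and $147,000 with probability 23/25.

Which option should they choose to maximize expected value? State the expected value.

Proposal C ($143,000)

Proposal A = 5/9 × 56000 + 1/3 × 173000 + 1/9 × 73000 = 31111.1111 + 57666.6667 + 8111.1111 = 96888.8889
Proposal B = 1/25 × 45000 + 21/25 × 86000 + 3/25 × 109000 = 1800 + 72240 + 13080 = 87120
Proposal C = 2/25 × 97000 + 23/25 × 147000 = 7760 + 135240 = 143000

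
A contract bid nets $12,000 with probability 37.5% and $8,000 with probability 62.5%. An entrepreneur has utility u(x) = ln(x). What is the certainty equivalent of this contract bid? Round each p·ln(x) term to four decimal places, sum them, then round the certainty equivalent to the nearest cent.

$9,313.31

E[u] = 0.375·ln(12000) + 0.625·ln(8000) = 3.5222 + 5.6170 = 9.1392
CE = e^9.1392 ≈ 9313.31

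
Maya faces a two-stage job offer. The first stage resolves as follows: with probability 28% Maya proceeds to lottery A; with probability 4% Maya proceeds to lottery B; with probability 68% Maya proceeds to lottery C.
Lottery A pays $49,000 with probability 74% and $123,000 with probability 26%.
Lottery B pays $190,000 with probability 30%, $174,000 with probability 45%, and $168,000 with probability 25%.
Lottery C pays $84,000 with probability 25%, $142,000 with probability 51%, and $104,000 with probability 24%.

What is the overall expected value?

EV(A) = 0.74 × 49000 + 0.26 × 123000 = 36260 + 31980 = 68240
EV(B) = 0.3 × 190000 + 0.45 × 174000 + 0.25 × 168000 = 57000 + 78300 + 42000 = 177300
EV(C) = 0.25 × 84000 + 0.51 × 142000 + 0.24 × 104000 = 21000 + 72420 + 24960 = 118380
Overall = 0.28 × 68240 + 0.04 × 177300 + 0.68 × 118380 = 19107.2 + 7092 + 80498.4 = 106697.6

$106,697.60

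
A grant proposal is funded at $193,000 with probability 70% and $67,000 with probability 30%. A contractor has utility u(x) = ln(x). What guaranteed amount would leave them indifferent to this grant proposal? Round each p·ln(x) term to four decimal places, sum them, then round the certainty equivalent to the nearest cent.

E[u] = 0.7·ln(193000) + 0.3·ln(67000) = 8.5193 + 3.3337 = 11.8530
CE = e^11.8530 ≈ 140505.23

$140,505.23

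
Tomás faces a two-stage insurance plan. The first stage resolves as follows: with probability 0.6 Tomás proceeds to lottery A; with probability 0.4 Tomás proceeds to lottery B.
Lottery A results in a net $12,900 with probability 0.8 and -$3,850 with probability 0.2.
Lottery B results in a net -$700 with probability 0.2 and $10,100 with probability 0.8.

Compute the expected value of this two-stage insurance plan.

EV(A) = 0.8 × 12900 + 0.2 × (-3850) = 10320 − 770 = 9550
EV(B) = 0.2 × (-700) + 0.8 × 10100 = -140 + 8080 = 7940
Overall = 0.6 × 9550 + 0.4 × 7940 = 5730 + 3176 = 8906

$8,906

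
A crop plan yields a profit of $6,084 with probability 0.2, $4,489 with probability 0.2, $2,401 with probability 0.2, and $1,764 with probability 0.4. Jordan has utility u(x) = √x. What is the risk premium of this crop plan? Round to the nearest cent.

E[u] = 0.2·√6084 + 0.2·√4489 + 0.2·√2401 + 0.4·√1764 = 0.2·78 + 0.2·67 + 0.2·49 + 0.4·42 = 55.6
CE = (55.6)² = 3091.36
Risk premium = EV − CE = 3300.4 − 3091.36 = 209.04

$209.04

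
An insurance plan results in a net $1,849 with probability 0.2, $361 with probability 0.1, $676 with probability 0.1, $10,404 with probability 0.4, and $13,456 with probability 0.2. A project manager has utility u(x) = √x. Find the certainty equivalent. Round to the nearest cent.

$5,944.41

E[u] = 0.2·√1849 + 0.1·√361 + 0.1·√676 + 0.4·√10404 + 0.2·√13456 = 0.2·43 + 0.1·19 + 0.1·26 + 0.4·102 + 0.2·116 = 77.1
CE = (77.1)² = 5944.41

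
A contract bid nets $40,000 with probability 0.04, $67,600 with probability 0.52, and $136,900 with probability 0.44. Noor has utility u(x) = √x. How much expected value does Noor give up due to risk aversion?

E[u] = 0.04·√40000 + 0.52·√67600 + 0.44·√136900 = 0.04·200 + 0.52·260 + 0.44·370 = 306
CE = (306)² = 93636
Risk premium = EV − CE = 96988 − 93636 = 3352

$3,352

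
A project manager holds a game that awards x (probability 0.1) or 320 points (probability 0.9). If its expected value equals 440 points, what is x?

x = 1,520 points

0.1·x + 0.9·320 = 440
0.1·x = 440 − 288 = 152
x = 152 / 0.1 = 1520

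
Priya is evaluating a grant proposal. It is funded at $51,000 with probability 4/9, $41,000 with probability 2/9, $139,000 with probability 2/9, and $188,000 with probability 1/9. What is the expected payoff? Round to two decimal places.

EV = 4/9 × 51000 + 2/9 × 41000 + 2/9 × 139000 + 1/9 × 188000 = 22666.6667 + 9111.1111 + 30888.8889 + 20888.8889 = 83555.5556

$83,555.56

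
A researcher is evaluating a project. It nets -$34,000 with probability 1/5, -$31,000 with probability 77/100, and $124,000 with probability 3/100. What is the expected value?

-$26,950

EV = 1/5 × (-34000) + 77/100 × (-31000) + 3/100 × 124000 = -6800 − 23870 + 3720 = -26950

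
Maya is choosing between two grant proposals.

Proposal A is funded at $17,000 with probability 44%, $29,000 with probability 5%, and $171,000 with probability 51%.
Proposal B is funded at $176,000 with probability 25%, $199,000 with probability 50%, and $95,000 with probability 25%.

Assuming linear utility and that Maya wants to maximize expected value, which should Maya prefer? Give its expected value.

Proposal A = 0.44 × 17000 + 0.05 × 29000 + 0.51 × 171000 = 7480 + 1450 + 87210 = 96140
Proposal B = 0.25 × 176000 + 0.5 × 199000 + 0.25 × 95000 = 44000 + 99500 + 23750 = 167250

Proposal B ($167,250)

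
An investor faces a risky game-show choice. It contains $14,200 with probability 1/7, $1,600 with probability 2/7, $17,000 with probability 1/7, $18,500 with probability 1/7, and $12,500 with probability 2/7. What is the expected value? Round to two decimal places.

EV = 1/7 × 14200 + 2/7 × 1600 + 1/7 × 17000 + 1/7 × 18500 + 2/7 × 12500 = 2028.5714 + 457.1429 + 2428.5714 + 2642.8571 + 3571.4286 = 11128.5714

$11,128.57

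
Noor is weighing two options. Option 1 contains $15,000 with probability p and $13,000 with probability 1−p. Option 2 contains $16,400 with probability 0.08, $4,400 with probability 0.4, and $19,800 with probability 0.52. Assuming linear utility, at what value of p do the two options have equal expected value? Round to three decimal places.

p = 0.184

EV(Option 2) = 0.08 × 16400 + 0.4 × 4400 + 0.52 × 19800 = 1312 + 1760 + 10296 = 13368
p·15000 + (1−p)·13000 = 13368
2000p + 13000 = 13368
p = (13368 − 13000) / 2000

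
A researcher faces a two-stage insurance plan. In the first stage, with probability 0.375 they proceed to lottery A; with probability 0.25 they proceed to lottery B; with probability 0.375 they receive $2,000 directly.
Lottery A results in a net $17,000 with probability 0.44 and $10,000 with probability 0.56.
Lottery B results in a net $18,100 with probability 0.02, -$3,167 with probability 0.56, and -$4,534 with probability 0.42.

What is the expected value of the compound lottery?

$4,826.05

EV(A) = 0.44 × 17000 + 0.56 × 10000 = 7480 + 5600 = 13080
EV(B) = 0.02 × 18100 + 0.56 × (-3167) + 0.42 × (-4534) = 362 − 1773.52 − 1904.28 = -3315.8
Branch C: 2000 (certain)
Overall = 0.375 × 13080 + 0.25 × (-3315.8) + 0.375 × 2000 = 4905 − 828.95 + 750 = 4826.05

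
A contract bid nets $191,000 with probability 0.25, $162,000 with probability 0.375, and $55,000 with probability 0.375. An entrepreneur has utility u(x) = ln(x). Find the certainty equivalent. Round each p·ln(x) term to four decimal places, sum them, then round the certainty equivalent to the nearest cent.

E[u] = 0.25·ln(191000) + 0.375·ln(162000) + 0.375·ln(55000) = 3.0400 + 4.4983 + 4.0932 = 11.6315
CE = e^11.6315 ≈ 112589.08

$112,589.08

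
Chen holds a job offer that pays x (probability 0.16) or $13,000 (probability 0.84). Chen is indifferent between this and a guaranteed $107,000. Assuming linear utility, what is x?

0.16·x + 0.84·13000 = 107000
0.16·x = 107000 − 10920 = 96080
x = 96080 / 0.16 = 600500

x = $600,500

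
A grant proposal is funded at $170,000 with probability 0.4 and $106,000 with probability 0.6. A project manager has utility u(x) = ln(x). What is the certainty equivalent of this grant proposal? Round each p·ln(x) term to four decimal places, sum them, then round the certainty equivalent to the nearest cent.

$128,040.26

E[u] = 0.4·ln(170000) + 0.6·ln(106000) = 4.8174 + 6.9427 = 11.7601
CE = e^11.7601 ≈ 128040.26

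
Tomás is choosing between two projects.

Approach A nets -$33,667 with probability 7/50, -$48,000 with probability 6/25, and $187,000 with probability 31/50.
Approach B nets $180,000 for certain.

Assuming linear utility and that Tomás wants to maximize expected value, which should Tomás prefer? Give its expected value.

Approach B ($180,000)

Approach A = 7/50 × (-33667) + 6/25 × (-48000) + 31/50 × 187000 = -4713.38 − 11520 + 115940 = 99706.62
Approach B: 180000 (certain)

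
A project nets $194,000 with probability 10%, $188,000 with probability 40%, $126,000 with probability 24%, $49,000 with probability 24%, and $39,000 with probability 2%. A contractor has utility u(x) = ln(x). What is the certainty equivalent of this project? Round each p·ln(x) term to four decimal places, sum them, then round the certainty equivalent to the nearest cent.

$120,234.59

E[u] = 0.1·ln(194000) + 0.4·ln(188000) + 0.24·ln(126000) + 0.24·ln(49000) + 0.02·ln(39000) = 1.2176 + 4.8577 + 2.8186 + 2.5919 + 0.2114 = 11.6972
CE = e^11.6972 ≈ 120234.59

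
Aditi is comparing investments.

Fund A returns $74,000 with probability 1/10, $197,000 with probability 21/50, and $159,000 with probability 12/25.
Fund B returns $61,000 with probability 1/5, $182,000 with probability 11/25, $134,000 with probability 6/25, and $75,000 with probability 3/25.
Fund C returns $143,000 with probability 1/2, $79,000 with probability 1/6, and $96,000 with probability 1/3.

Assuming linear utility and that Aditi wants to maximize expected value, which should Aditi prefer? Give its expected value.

Fund A = 1/10 × 74000 + 21/50 × 197000 + 12/25 × 159000 = 7400 + 82740 + 76320 = 166460
Fund B = 1/5 × 61000 + 11/25 × 182000 + 6/25 × 134000 + 3/25 × 75000 = 12200 + 80080 + 32160 + 9000 = 133440
Fund C = 1/2 × 143000 + 1/6 × 79000 + 1/3 × 96000 = 71500 + 13166.6667 + 32000 = 116666.6667

Fund A ($166,460)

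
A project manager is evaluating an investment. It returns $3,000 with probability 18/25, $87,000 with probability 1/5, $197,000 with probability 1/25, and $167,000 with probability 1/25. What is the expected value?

EV = 18/25 × 3000 + 1/5 × 87000 + 1/25 × 197000 + 1/25 × 167000 = 2160 + 17400 + 7880 + 6680 = 34120

$34,120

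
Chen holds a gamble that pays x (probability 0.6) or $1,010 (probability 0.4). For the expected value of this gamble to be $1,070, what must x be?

0.6·x + 0.4·1010 = 1070
0.6·x = 1070 − 404 = 666
x = 666 / 0.6 = 1110

x = $1,110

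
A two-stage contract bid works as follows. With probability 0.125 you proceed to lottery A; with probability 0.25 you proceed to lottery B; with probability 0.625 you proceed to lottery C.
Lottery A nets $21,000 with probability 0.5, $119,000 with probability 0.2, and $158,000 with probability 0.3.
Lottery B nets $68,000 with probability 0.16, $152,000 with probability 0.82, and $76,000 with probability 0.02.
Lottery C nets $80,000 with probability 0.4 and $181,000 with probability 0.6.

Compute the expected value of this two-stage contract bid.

EV(A) = 0.5 × 21000 + 0.2 × 119000 + 0.3 × 158000 = 10500 + 23800 + 47400 = 81700
EV(B) = 0.16 × 68000 + 0.82 × 152000 + 0.02 × 76000 = 10880 + 124640 + 1520 = 137040
EV(C) = 0.4 × 80000 + 0.6 × 181000 = 32000 + 108600 = 140600
Overall = 0.125 × 81700 + 0.25 × 137040 + 0.625 × 140600 = 10212.5 + 34260 + 87875 = 132347.5

$132,347.50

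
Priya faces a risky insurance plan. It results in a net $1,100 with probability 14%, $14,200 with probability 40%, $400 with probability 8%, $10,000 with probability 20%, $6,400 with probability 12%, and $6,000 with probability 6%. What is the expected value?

EV = 0.14 × 1100 + 0.4 × 14200 + 0.08 × 400 + 0.2 × 10000 + 0.12 × 6400 + 0.06 × 6000 = 154 + 5680 + 32 + 2000 + 768 + 360 = 8994

$8,994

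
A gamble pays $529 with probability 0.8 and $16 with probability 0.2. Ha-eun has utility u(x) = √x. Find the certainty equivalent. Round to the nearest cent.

$368.64

E[u] = 0.8·√529 + 0.2·√16 = 0.8·23 + 0.2·4 = 19.2
CE = (19.2)² = 368.64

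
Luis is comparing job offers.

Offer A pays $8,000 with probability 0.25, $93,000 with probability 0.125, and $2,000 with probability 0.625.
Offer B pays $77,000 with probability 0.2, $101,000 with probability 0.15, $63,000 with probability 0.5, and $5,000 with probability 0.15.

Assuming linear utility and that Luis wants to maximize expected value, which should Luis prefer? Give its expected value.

Offer B ($62,800)

Offer A = 0.25 × 8000 + 0.125 × 93000 + 0.625 × 2000 = 2000 + 11625 + 1250 = 14875
Offer B = 0.2 × 77000 + 0.15 × 101000 + 0.5 × 63000 + 0.15 × 5000 = 15400 + 15150 + 31500 + 750 = 62800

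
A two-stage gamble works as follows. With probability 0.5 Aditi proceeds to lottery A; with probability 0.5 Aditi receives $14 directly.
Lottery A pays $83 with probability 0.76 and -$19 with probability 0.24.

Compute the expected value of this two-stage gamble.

EV(A) = 0.76 × 83 + 0.24 × (-19) = 63.08 − 4.56 = 58.52
Branch B: 14 (certain)
Overall = 0.5 × 58.52 + 0.5 × 14 = 29.26 + 7 = 36.26

$36.26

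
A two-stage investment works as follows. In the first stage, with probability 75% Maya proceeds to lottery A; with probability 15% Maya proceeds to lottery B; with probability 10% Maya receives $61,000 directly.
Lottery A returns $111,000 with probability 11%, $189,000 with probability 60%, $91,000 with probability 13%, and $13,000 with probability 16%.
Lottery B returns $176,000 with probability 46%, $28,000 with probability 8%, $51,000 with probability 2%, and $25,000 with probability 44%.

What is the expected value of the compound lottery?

$125,023

EV(A) = 0.11 × 111000 + 0.6 × 189000 + 0.13 × 91000 + 0.16 × 13000 = 12210 + 113400 + 11830 + 2080 = 139520
EV(B) = 0.46 × 176000 + 0.08 × 28000 + 0.02 × 51000 + 0.44 × 25000 = 80960 + 2240 + 1020 + 11000 = 95220
Branch C: 61000 (certain)
Overall = 0.75 × 139520 + 0.15 × 95220 + 0.1 × 61000 = 104640 + 14283 + 6100 = 125023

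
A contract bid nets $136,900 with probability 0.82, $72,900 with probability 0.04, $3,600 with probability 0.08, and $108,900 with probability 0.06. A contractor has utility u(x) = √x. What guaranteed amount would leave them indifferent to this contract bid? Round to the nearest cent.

E[u] = 0.82·√136900 + 0.04·√72900 + 0.08·√3600 + 0.06·√108900 = 0.82·370 + 0.04·270 + 0.08·60 + 0.06·330 = 338.8
CE = (338.8)² = 114785.44

$114,785.44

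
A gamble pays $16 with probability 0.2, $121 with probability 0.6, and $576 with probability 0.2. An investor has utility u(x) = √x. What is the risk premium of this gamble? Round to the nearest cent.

E[u] = 0.2·√16 + 0.6·√121 + 0.2·√576 = 0.2·4 + 0.6·11 + 0.2·24 = 12.2
CE = (12.2)² = 148.84
Risk premium = EV − CE = 191 − 148.84 = 42.16

$42.16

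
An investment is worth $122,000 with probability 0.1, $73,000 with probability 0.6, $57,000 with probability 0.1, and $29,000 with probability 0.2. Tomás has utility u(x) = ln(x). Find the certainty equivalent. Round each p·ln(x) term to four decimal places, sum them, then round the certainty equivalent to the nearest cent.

$62,330.12

E[u] = 0.1·ln(122000) + 0.6·ln(73000) + 0.1·ln(57000) + 0.2·ln(29000) = 1.1712 + 6.7189 + 1.0951 + 2.0550 = 11.0402
CE = e^11.0402 ≈ 62330.12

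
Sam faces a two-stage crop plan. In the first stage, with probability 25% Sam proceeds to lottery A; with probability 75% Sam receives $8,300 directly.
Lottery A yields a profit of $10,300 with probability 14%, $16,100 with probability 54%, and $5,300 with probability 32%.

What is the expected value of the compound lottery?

EV(A) = 0.14 × 10300 + 0.54 × 16100 + 0.32 × 5300 = 1442 + 8694 + 1696 = 11832
Branch B: 8300 (certain)
Overall = 0.25 × 11832 + 0.75 × 8300 = 2958 + 6225 = 9183

$9,183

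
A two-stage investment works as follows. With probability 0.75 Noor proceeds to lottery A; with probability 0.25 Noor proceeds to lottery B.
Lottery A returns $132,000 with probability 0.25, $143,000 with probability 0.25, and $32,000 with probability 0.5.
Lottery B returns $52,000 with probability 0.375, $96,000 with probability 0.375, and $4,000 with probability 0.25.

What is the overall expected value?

$77,687.50

EV(A) = 0.25 × 132000 + 0.25 × 143000 + 0.5 × 32000 = 33000 + 35750 + 16000 = 84750
EV(B) = 0.375 × 52000 + 0.375 × 96000 + 0.25 × 4000 = 19500 + 36000 + 1000 = 56500
Overall = 0.75 × 84750 + 0.25 × 56500 = 63562.5 + 14125 = 77687.5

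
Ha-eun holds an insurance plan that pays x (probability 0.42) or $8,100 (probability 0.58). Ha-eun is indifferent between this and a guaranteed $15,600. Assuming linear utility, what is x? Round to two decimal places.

0.42·x + 0.58·8100 = 15600
0.42·x = 15600 − 4698 = 10902
x = 10902 / 0.42 = 25957.1429

x = $25,957.14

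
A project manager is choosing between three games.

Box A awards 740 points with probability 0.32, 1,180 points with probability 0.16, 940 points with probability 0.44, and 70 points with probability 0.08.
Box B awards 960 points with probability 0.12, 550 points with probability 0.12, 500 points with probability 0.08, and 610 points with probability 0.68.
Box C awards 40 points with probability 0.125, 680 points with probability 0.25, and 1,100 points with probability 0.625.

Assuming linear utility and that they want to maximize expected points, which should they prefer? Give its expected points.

Box C (862.5 points)

Box A = 0.32 × 740 + 0.16 × 1180 + 0.44 × 940 + 0.08 × 70 = 236.8 + 188.8 + 413.6 + 5.6 = 844.8
Box B = 0.12 × 960 + 0.12 × 550 + 0.08 × 500 + 0.68 × 610 = 115.2 + 66 + 40 + 414.8 = 636
Box C = 0.125 × 40 + 0.25 × 680 + 0.625 × 1100 = 5 + 170 + 687.5 = 862.5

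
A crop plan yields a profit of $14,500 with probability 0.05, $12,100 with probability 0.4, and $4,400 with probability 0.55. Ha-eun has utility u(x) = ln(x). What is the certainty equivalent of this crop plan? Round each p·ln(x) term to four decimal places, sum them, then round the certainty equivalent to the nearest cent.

E[u] = 0.05·ln(14500) + 0.4·ln(12100) + 0.55·ln(4400) = 0.4791 + 3.7604 + 4.6141 = 8.8536
CE = e^8.8536 ≈ 6999.54

$6,999.54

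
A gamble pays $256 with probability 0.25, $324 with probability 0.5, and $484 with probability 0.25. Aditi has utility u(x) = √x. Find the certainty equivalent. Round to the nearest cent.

E[u] = 0.25·√256 + 0.5·√324 + 0.25·√484 = 0.25·16 + 0.5·18 + 0.25·22 = 18.5
CE = (18.5)² = 342.25

$342.25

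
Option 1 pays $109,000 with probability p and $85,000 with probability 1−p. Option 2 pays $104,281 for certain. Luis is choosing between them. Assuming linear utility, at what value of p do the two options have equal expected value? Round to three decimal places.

p = 0.803

p·109000 + (1−p)·85000 = 104281
24000p + 85000 = 104281
p = (104281 − 85000) / 24000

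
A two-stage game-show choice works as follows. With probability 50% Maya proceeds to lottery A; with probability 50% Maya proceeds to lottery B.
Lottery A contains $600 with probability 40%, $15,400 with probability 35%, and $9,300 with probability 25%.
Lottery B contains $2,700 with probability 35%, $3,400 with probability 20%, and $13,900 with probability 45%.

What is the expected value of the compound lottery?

EV(A) = 0.4 × 600 + 0.35 × 15400 + 0.25 × 9300 = 240 + 5390 + 2325 = 7955
EV(B) = 0.35 × 2700 + 0.2 × 3400 + 0.45 × 13900 = 945 + 680 + 6255 = 7880
Overall = 0.5 × 7955 + 0.5 × 7880 = 3977.5 + 3940 = 7917.5

$7,917.50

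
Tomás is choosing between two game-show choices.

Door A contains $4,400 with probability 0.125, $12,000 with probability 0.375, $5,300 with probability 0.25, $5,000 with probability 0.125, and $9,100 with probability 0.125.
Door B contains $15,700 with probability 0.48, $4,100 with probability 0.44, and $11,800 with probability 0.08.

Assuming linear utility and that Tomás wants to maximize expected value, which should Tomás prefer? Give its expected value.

Door B ($10,284)

Door A = 0.125 × 4400 + 0.375 × 12000 + 0.25 × 5300 + 0.125 × 5000 + 0.125 × 9100 = 550 + 4500 + 1325 + 625 + 1137.5 = 8137.5
Door B = 0.48 × 15700 + 0.44 × 4100 + 0.08 × 11800 = 7536 + 1804 + 944 = 10284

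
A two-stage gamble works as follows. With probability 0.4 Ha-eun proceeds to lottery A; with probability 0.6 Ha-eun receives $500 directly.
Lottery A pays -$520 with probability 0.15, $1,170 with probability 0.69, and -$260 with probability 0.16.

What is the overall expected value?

$575.08

EV(A) = 0.15 × (-520) + 0.69 × 1170 + 0.16 × (-260) = -78 + 807.3 − 41.6 = 687.7
Branch B: 500 (certain)
Overall = 0.4 × 687.7 + 0.6 × 500 = 275.08 + 300 = 575.08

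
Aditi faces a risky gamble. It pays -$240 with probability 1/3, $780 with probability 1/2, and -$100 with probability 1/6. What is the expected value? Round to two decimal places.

$293.33

EV = 1/3 × (-240) + 1/2 × 780 + 1/6 × (-100) = -80 + 390 − 16.6667 = 293.3333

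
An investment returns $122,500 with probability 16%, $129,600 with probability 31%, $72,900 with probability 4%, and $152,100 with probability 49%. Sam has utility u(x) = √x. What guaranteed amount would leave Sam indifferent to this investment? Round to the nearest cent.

E[u] = 0.16·√122500 + 0.31·√129600 + 0.04·√72900 + 0.49·√152100 = 0.16·350 + 0.31·360 + 0.04·270 + 0.49·390 = 369.5
CE = (369.5)² = 136530.25

$136,530.25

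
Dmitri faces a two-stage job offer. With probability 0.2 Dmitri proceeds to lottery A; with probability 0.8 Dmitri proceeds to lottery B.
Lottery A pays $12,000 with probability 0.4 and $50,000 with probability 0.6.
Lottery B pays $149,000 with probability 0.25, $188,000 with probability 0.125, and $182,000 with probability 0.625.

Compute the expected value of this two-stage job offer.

$146,560

EV(A) = 0.4 × 12000 + 0.6 × 50000 = 4800 + 30000 = 34800
EV(B) = 0.25 × 149000 + 0.125 × 188000 + 0.625 × 182000 = 37250 + 23500 + 113750 = 174500
Overall = 0.2 × 34800 + 0.8 × 174500 = 6960 + 139600 = 146560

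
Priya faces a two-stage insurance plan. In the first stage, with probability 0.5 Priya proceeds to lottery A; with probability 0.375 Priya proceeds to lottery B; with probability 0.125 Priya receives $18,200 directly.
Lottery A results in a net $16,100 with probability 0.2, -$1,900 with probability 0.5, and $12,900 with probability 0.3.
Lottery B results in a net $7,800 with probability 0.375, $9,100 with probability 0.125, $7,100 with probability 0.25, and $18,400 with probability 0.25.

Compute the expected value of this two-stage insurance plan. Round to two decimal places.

$9,259.06

EV(A) = 0.2 × 16100 + 0.5 × (-1900) + 0.3 × 12900 = 3220 − 950 + 3870 = 6140
EV(B) = 0.375 × 7800 + 0.125 × 9100 + 0.25 × 7100 + 0.25 × 18400 = 2925 + 1137.5 + 1775 + 4600 = 10437.5
Branch C: 18200 (certain)
Overall = 0.5 × 6140 + 0.375 × 10437.5 + 0.125 × 18200 = 3070 + 3914.0625 + 2275 = 9259.0625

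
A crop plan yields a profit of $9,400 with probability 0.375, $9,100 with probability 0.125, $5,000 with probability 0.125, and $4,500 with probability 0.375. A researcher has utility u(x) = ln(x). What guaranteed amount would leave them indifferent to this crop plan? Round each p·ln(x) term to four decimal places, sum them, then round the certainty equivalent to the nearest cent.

E[u] = 0.375·ln(9400) + 0.125·ln(9100) + 0.125·ln(5000) + 0.375·ln(4500) = 3.4307 + 1.1395 + 1.0646 + 3.1544 = 8.7892
CE = e^8.7892 ≈ 6562.98

$6,562.98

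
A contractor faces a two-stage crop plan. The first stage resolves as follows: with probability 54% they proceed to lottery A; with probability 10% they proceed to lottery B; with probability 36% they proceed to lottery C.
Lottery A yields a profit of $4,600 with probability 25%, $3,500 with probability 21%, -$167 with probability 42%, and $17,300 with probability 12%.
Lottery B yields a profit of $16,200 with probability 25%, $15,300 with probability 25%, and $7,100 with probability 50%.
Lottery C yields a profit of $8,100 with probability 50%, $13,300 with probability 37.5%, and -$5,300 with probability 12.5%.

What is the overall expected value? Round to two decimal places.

$6,258.56

EV(A) = 0.25 × 4600 + 0.21 × 3500 + 0.42 × (-167) + 0.12 × 17300 = 1150 + 735 − 70.14 + 2076 = 3890.86
EV(B) = 0.25 × 16200 + 0.25 × 15300 + 0.5 × 7100 = 4050 + 3825 + 3550 = 11425
EV(C) = 0.5 × 8100 + 0.375 × 13300 + 0.125 × (-5300) = 4050 + 4987.5 − 662.5 = 8375
Overall = 0.54 × 3890.86 + 0.1 × 11425 + 0.36 × 8375 = 2101.0644 + 1142.5 + 3015 = 6258.5644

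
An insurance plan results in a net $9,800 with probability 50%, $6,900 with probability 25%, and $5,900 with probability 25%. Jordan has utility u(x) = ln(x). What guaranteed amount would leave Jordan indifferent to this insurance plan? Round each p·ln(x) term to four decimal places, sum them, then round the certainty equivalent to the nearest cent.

$7,907.76

E[u] = 0.5·ln(9800) + 0.25·ln(6900) + 0.25·ln(5900) = 4.5951 + 2.2098 + 2.1707 = 8.9756
CE = e^8.9756 ≈ 7907.76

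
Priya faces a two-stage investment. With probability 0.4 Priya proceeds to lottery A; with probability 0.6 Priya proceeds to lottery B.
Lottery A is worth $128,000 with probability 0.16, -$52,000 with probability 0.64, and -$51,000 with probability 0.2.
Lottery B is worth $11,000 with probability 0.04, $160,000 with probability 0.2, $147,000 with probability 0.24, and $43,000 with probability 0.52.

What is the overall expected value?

$44,848

EV(A) = 0.16 × 128000 + 0.64 × (-52000) + 0.2 × (-51000) = 20480 − 33280 − 10200 = -23000
EV(B) = 0.04 × 11000 + 0.2 × 160000 + 0.24 × 147000 + 0.52 × 43000 = 440 + 32000 + 35280 + 22360 = 90080
Overall = 0.4 × (-23000) + 0.6 × 90080 = -9200 + 54048 = 44848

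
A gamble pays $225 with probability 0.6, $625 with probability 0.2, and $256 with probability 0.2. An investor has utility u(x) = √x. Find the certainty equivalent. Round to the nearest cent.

$295.84

E[u] = 0.6·√225 + 0.2·√625 + 0.2·√256 = 0.6·15 + 0.2·25 + 0.2·16 = 17.2
CE = (17.2)² = 295.84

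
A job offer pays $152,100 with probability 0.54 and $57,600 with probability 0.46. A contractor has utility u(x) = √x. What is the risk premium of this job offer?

$5,589

E[u] = 0.54·√152100 + 0.46·√57600 = 0.54·390 + 0.46·240 = 321
CE = (321)² = 103041
Risk premium = EV − CE = 108630 − 103041 = 5589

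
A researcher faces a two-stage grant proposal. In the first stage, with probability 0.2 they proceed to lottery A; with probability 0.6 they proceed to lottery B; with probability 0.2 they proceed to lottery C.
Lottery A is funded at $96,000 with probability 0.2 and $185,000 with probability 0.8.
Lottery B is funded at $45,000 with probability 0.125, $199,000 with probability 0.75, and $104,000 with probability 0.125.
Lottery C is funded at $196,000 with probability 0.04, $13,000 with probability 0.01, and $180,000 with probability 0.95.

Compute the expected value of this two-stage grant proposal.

$169,959

EV(A) = 0.2 × 96000 + 0.8 × 185000 = 19200 + 148000 = 167200
EV(B) = 0.125 × 45000 + 0.75 × 199000 + 0.125 × 104000 = 5625 + 149250 + 13000 = 167875
EV(C) = 0.04 × 196000 + 0.01 × 13000 + 0.95 × 180000 = 7840 + 130 + 171000 = 178970
Overall = 0.2 × 167200 + 0.6 × 167875 + 0.2 × 178970 = 33440 + 100725 + 35794 = 169959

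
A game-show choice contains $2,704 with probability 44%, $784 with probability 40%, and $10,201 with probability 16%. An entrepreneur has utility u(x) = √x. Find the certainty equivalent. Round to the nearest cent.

E[u] = 0.44·√2704 + 0.4·√784 + 0.16·√10201 = 0.44·52 + 0.4·28 + 0.16·101 = 50.24
CE = (50.24)² = 2524.0576

$2,524.06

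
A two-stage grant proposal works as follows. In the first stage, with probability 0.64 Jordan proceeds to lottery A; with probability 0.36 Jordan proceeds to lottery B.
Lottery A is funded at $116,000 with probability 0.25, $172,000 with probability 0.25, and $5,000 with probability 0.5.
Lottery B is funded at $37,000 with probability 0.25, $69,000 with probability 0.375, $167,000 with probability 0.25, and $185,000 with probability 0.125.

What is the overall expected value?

$83,680

EV(A) = 0.25 × 116000 + 0.25 × 172000 + 0.5 × 5000 = 29000 + 43000 + 2500 = 74500
EV(B) = 0.25 × 37000 + 0.375 × 69000 + 0.25 × 167000 + 0.125 × 185000 = 9250 + 25875 + 41750 + 23125 = 100000
Overall = 0.64 × 74500 + 0.36 × 100000 = 47680 + 36000 = 83680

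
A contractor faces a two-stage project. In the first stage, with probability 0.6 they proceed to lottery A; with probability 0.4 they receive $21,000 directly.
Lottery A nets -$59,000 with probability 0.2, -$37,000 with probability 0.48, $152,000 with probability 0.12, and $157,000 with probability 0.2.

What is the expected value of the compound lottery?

$20,448

EV(A) = 0.2 × (-59000) + 0.48 × (-37000) + 0.12 × 152000 + 0.2 × 157000 = -11800 − 17760 + 18240 + 31400 = 20080
Branch B: 21000 (certain)
Overall = 0.6 × 20080 + 0.4 × 21000 = 12048 + 8400 = 20448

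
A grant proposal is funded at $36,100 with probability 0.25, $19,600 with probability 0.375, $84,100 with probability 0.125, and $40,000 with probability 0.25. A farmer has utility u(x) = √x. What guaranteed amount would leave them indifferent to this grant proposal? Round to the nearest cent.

$34,689.06

E[u] = 0.25·√36100 + 0.375·√19600 + 0.125·√84100 + 0.25·√40000 = 0.25·190 + 0.375·140 + 0.125·290 + 0.25·200 = 186.25
CE = (186.25)² = 34689.0625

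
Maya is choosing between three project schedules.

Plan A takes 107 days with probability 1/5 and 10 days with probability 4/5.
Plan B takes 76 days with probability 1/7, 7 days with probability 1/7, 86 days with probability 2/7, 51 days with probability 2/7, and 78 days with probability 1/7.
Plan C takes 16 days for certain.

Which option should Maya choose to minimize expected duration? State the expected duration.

Plan C (16 days)

Plan A = 1/5 × 107 + 4/5 × 10 = 21.4 + 8 = 29.4
Plan B = 1/7 × 76 + 1/7 × 7 + 2/7 × 86 + 2/7 × 51 + 1/7 × 78 = 10.8571 + 1 + 24.5714 + 14.5714 + 11.1429 = 62.1429
Plan C: 16 (certain)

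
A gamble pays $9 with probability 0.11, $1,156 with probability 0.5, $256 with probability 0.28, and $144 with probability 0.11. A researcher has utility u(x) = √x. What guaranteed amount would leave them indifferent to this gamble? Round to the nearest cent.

$535.00

E[u] = 0.11·√9 + 0.5·√1156 + 0.28·√256 + 0.11·√144 = 0.11·3 + 0.5·34 + 0.28·16 + 0.11·12 = 23.13
CE = (23.13)² = 534.9969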